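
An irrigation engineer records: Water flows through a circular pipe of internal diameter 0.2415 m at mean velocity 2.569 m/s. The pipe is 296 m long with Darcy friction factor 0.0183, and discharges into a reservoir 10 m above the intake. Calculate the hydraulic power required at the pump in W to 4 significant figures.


Approach: apply continuity + Darcy-Weisbach + hydraulic power, Q = A*v; hf = f*(L/D)*(v^2/(2g)); H = static + hf; P = rho*g*Q*H.
Step 1 — flow rate (continuity, Q = A*v):
  A = pi*(0.2415/2)^2 = 0.0458062 m^2
  Q = 0.0458062 * 2.569 = 0.117676 m^3/s
Step 2 — friction head loss (Darcy-Weisbach):
  hf = 0.0183 * (296/0.2415) * (2.569^2 / (2*9.81))
  hf = 7.54492 m
Step 3 — total head: H = 10 + 7.54492 = 17.5449 m
Step 4 — hydraulic power (P = rho*g*Q*H):
  P = 1000 * 9.81 * 0.117676 * 17.5449 = 20250 W
Therefore the hydraulic power required at the pump = 20250 W.


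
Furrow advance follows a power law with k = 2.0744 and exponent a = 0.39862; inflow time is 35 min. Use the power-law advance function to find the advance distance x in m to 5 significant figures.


Approach: apply the power-law advance function, x = k*t^a.
x = 2.0744 * 35^0.39862 = 8.5583 m
Therefore the advance distance x = 8.5583 m.


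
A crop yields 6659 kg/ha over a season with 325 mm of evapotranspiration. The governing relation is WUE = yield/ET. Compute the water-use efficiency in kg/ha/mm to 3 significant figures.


WUE = 6659 / 325 = 20.5 kg/ha/mm
Therefore the water-use efficiency = 20.5 kg/ha/mm.


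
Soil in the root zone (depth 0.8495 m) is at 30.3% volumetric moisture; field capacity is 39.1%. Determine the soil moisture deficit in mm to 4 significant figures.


Approach: apply the soil moisture deficit relation, SMD = (FC - theta)/100 * depth * 1000.
SMD = (39.1 - 30.3)/100 * 0.8495 * 1000 = 74.76 mm
Therefore the soil moisture deficit = 74.76 mm.


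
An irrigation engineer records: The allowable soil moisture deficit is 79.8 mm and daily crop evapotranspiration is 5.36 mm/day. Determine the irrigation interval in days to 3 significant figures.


Approach: apply the irrigation interval relation, interval = SMD / ETc.
interval = 79.8 / 5.36 = 14.9 days
Therefore the irrigation interval = 14.9 days.


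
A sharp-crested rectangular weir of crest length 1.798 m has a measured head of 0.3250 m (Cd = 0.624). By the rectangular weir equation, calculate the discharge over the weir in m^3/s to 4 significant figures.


Approach: apply the rectangular weir equation, Q = (2/3)*Cd*L*sqrt(2g)*H^1.5.
Q = (2/3)*0.624*1.798*sqrt(2*9.81)*0.3250^1.5 = 0.6138 m^3/s
Therefore the discharge over the weir = 0.6138 m^3/s.


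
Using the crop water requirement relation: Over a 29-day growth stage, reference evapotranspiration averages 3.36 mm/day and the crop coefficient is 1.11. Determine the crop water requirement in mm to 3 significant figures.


Approach: apply the crop water requirement relation, CWR = ET0 * Kc * days.
CWR = 3.36 * 1.11 * 29 = 108 mm
Therefore the crop water requirement = 108 mm.


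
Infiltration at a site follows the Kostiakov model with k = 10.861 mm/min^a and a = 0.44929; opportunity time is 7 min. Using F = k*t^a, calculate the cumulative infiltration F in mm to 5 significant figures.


F = 10.861 * 7^0.44929 = 26.035 mm
Therefore the cumulative infiltration F = 26.035 mm.


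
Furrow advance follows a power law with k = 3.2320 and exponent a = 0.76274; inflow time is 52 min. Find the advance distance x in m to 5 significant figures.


Approach: apply the power-law advance function, x = k*t^a.
x = 3.2320 * 52^0.76274 = 65.817 m
Therefore the advance distance x = 65.817 m.


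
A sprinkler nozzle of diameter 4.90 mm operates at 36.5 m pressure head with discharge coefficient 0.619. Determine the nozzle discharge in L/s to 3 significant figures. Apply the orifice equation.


Approach: apply the orifice equation, Q = Cd*A*sqrt(2*g*h), A = pi*(d/2)^2.
A = pi*(4.90e-3/2)^2 = 1.8857e-05 m^2
Q = 0.619 * 1.8857e-05 * sqrt(2*9.81*36.5) * 1000 = 0.312 L/s
Therefore the nozzle discharge = 0.312 L/s.


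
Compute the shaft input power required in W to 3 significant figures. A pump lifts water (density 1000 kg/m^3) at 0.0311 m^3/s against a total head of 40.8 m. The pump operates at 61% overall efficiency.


Approach: apply hydraulic power then efficiency conversion, P = rho*g*Q*H; P_in = P/eta.
Step 1 — hydraulic power (P = rho*g*Q*H):
  P = 1000 * 9.81 * 0.0311 * 40.8 = 12448 W
Step 2 — input power: P_in = P/eta = 12448 / 0.61 = 20400 W
Therefore the shaft input power required = 20400 W.


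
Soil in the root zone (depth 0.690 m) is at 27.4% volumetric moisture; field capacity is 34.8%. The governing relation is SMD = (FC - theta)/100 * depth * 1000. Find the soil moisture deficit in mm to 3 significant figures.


SMD = (34.8 - 27.4)/100 * 0.690 * 1000 = 51.1 mm
Therefore the soil moisture deficit = 51.1 mm.


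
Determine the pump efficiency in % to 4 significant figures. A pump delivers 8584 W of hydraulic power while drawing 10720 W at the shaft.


Approach: apply the efficiency ratio, eta = (P_out/P_in)*100.
eta = (8584 / 10720) * 100 = 80.07 %
Therefore the pump efficiency = 80.07 %.


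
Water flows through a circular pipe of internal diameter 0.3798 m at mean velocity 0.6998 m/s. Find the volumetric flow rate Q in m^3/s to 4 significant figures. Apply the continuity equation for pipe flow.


Approach: apply the continuity equation for pipe flow, Q = A * v with A = pi*(D/2)^2.
A = pi*(0.3798/2)^2 = 0.113292 m^2
Q = 0.113292 * 0.6998 = 0.07928 m^3/s
Therefore the volumetric flow rate Q = 0.07928 m^3/s.


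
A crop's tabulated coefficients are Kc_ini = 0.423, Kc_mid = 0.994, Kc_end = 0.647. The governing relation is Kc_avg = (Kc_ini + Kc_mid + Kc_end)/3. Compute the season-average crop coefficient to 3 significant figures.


Kc_avg = (0.423 + 0.994 + 0.647)/3 = 0.688
Therefore the season-average crop coefficient = 0.688.


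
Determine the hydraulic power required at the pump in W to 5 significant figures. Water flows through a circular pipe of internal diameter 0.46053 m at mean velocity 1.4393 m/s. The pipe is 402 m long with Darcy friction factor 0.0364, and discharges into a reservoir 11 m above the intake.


Approach: apply continuity + Darcy-Weisbach + hydraulic power, Q = A*v; hf = f*(L/D)*(v^2/(2g)); H = static + hf; P = rho*g*Q*H.
Step 1 — flow rate (continuity, Q = A*v):
  A = pi*(0.46053/2)^2 = 0.1665734 m^2
  Q = 0.1665734 * 1.4393 = 0.2397491 m^3/s
Step 2 — friction head loss (Darcy-Weisbach):
  hf = 0.0364 * (402/0.46053) * (1.4393^2 / (2*9.81))
  hf = 3.354850 m
Step 3 — total head: H = 11 + 3.354850 = 14.35485 m
Step 4 — hydraulic power (P = rho*g*Q*H):
  P = 1000 * 9.81 * 0.2397491 * 14.35485 = 33762 W
Therefore the hydraulic power required at the pump = 33762 W.


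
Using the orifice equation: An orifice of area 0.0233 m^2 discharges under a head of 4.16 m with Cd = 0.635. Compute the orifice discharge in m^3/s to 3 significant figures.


Approach: apply the orifice equation, Q = Cd*A*sqrt(2*g*h).
Q = 0.635 * 0.0233 * sqrt(2*9.81*4.16) = 0.134 m^3/s
Therefore the orifice discharge = 0.134 m^3/s.


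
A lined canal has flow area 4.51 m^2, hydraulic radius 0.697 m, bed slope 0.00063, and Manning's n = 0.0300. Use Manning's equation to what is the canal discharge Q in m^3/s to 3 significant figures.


Approach: apply Manning's equation, Q = (1/n)*A*R^(2/3)*S^(1/2).
Q = (1/0.0300) * 4.51 * 0.697^(2/3) * 0.00063^(1/2) = 2.97 m^3/s
Therefore the canal discharge Q = 2.97 m^3/s.


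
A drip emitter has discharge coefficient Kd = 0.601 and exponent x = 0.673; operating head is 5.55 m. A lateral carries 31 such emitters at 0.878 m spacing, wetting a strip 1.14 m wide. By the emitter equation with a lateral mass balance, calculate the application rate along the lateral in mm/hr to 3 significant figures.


Approach: apply the emitter equation with a lateral mass balance, q = Kd*h^x; Q = n*q; rate = Q/(n*spacing*width).
Step 1 — single emitter flow (q = Kd*h^x):
  q = 0.601 * 5.55^0.673 = 1.9045 L/hr
Step 2 — total lateral flow: Q = 31 * 1.9045 = 59.040 L/hr
Step 3 — wetted area: A = 31 * 0.878 * 1.14 = 31.029 m^2
Step 4 — application rate: Q/A = 59.040/31.029 = 1.90 mm/hr
Therefore the application rate along the lateral = 1.90 mm/hr.


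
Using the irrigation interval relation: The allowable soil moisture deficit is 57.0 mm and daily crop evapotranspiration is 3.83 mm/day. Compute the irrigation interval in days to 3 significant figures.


Approach: apply the irrigation interval relation, interval = SMD / ETc.
interval = 57.0 / 3.83 = 14.9 days
Therefore the irrigation interval = 14.9 days.


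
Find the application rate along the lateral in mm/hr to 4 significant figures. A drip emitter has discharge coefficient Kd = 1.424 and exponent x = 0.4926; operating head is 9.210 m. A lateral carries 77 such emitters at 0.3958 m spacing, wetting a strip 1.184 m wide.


Approach: apply the emitter equation with a lateral mass balance, q = Kd*h^x; Q = n*q; rate = Q/(n*spacing*width).
Step 1 — single emitter flow (q = Kd*h^x):
  q = 1.424 * 9.210^0.4926 = 4.25113 L/hr
Step 2 — total lateral flow: Q = 77 * 4.25113 = 327.337 L/hr
Step 3 — wetted area: A = 77 * 0.3958 * 1.184 = 36.0843 m^2
Step 4 — application rate: Q/A = 327.337/36.0843 = 9.071 mm/hr
Therefore the application rate along the lateral = 9.071 mm/hr.


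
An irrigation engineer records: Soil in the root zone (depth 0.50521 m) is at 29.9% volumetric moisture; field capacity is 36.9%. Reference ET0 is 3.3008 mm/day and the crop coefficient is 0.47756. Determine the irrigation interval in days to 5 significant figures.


Approach: apply soil-water budget scheduling, SMD = (FC-theta)/100*depth*1000; ETc = ET0*Kc; interval = SMD/ETc.
Step 1 — soil moisture deficit:
  SMD = (36.9 - 29.9)/100 * 0.50521 * 1000 = 35.36470 mm
Step 2 — daily crop ET (ETc = ET0*Kc):
  ETc = 3.3008 * 0.47756 = 1.576330 mm/day
Step 3 — irrigation interval (SMD/ETc):
  interval = 35.36470 / 1.576330 = 22.435 days
Therefore the irrigation interval = 22.435 days.


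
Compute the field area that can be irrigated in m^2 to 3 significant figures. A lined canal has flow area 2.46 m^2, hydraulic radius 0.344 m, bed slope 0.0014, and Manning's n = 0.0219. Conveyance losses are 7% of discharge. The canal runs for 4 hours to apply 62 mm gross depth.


Approach: apply Manning's equation with a conveyance and depth budget, Q = (1/n)*A*R^(2/3)*S^(1/2); Q_field = Q*(1-loss); Area = Q_field*t/(d/1000).
Step 1 — canal discharge (Manning's equation):
  Q = (1/0.0219) * 2.46 * 0.344^(2/3) * 0.0014^(1/2) = 2.0635 m^3/s
Step 2 — delivered flow: Q_field = 2.0635*(1 - 7/100) = 1.9190 m^3/s
Step 3 — volume delivered: V = 1.9190 * 4*3600 = 27634 m^3
Step 4 — area served: A = V / (depth/1000) = 27634 / 0.062 = 446000 m^2
Therefore the field area that can be irrigated = 446000 m^2.


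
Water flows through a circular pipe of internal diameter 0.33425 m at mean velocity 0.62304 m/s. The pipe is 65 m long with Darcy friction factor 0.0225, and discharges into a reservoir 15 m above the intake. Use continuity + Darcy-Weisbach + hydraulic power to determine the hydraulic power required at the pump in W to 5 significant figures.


Approach: apply continuity + Darcy-Weisbach + hydraulic power, Q = A*v; hf = f*(L/D)*(v^2/(2g)); H = static + hf; P = rho*g*Q*H.
Step 1 — flow rate (continuity, Q = A*v):
  A = pi*(0.33425/2)^2 = 0.08774709 m^2
  Q = 0.08774709 * 0.62304 = 0.05466995 m^3/s
Step 2 — friction head loss (Darcy-Weisbach):
  hf = 0.0225 * (65/0.33425) * (0.62304^2 / (2*9.81))
  hf = 0.08656799 m
Step 3 — total head: H = 15 + 0.08656799 = 15.08657 m
Step 4 — hydraulic power (P = rho*g*Q*H):
  P = 1000 * 9.81 * 0.05466995 * 15.08657 = 8091.1 W
Therefore the hydraulic power required at the pump = 8091.1 W.


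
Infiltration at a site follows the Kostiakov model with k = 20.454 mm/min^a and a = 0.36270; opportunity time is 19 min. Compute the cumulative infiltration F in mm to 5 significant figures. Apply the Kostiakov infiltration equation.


Approach: apply the Kostiakov infiltration equation, F = k*t^a.
F = 20.454 * 19^0.36270 = 59.509 mm
Therefore the cumulative infiltration F = 59.509 mm.


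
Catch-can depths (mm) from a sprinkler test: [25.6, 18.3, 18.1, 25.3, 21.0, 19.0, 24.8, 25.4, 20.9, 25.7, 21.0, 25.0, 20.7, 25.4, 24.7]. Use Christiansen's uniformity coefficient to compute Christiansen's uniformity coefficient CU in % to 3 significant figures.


Approach: apply Christiansen's uniformity coefficient, CU = (1 - mean_abs_deviation/mean)*100.
mean = 22.727 mm
mean |d_i - mean| = 2.6782 mm
CU = (1 - 2.6782/22.727)*100 = 88.2 %
Therefore Christiansen's uniformity coefficient CU = 88.2 %.


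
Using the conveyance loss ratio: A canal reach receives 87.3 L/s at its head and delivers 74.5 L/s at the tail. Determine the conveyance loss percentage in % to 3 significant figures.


Approach: apply the conveyance loss ratio, loss% = ((Q_head - Q_tail)/Q_head)*100.
loss = ((87.3 - 74.5)/87.3)*100 = 14.7 %
Therefore the conveyance loss percentage = 14.7 %.


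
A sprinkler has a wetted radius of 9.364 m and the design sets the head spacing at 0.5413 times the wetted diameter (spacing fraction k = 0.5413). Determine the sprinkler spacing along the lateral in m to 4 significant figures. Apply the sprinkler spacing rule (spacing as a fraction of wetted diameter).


Approach: apply the sprinkler spacing rule (spacing as a fraction of wetted diameter), S = k*(2*R).
S = 0.5413 * (2 * 9.364) = 10.14 m
Therefore the sprinkler spacing along the lateral = 10.14 m.


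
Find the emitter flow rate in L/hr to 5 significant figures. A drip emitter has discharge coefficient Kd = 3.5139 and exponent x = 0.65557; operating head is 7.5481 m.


Approach: apply the emitter characteristic equation, q = Kd * h^x.
q = 3.5139 * 7.5481^0.65557 = 13.221 L/hr
Therefore the emitter flow rate = 13.221 L/hr.


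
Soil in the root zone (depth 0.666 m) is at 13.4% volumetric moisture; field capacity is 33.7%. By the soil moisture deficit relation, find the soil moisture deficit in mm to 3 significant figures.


Approach: apply the soil moisture deficit relation, SMD = (FC - theta)/100 * depth * 1000.
SMD = (33.7 - 13.4)/100 * 0.666 * 1000 = 135 mm
Therefore the soil moisture deficit = 135 mm.


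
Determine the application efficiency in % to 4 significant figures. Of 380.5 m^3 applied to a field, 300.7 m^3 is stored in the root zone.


Approach: apply the application efficiency ratio, Ea = (stored/applied)*100.
Ea = (300.7/380.5)*100 = 79.03 %
Therefore the application efficiency = 79.03 %.


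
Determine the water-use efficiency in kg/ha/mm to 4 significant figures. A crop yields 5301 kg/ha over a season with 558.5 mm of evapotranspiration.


Approach: apply the water-use efficiency ratio, WUE = yield/ET.
WUE = 5301 / 558.5 = 9.491 kg/ha/mm
Therefore the water-use efficiency = 9.491 kg/ha/mm.


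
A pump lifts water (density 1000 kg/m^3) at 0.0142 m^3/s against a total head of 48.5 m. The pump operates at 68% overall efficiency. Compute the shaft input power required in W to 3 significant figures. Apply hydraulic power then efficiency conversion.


Approach: apply hydraulic power then efficiency conversion, P = rho*g*Q*H; P_in = P/eta.
Step 1 — hydraulic power (P = rho*g*Q*H):
  P = 1000 * 9.81 * 0.0142 * 48.5 = 6756.1 W
Step 2 — input power: P_in = P/eta = 6756.1 / 0.68 = 9940 W
Therefore the shaft input power required = 9940 W.


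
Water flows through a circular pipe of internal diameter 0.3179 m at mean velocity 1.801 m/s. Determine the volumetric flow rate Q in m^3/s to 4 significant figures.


Approach: apply the continuity equation for pipe flow, Q = A * v with A = pi*(D/2)^2.
A = pi*(0.3179/2)^2 = 0.0793727 m^2
Q = 0.0793727 * 1.801 = 0.1430 m^3/s
Therefore the volumetric flow rate Q = 0.1430 m^3/s.


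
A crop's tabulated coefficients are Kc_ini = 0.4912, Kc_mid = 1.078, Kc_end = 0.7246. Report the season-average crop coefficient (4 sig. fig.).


Approach: apply a simple seasonal average, Kc_avg = (Kc_ini + Kc_mid + Kc_end)/3.
Kc_avg = (0.4912 + 1.078 + 0.7246)/3 = 0.7646
Therefore the season-average crop coefficient = 0.7646.


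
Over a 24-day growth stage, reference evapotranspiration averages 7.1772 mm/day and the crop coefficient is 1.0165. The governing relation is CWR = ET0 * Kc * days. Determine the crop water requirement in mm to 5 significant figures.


CWR = 7.1772 * 1.0165 * 24 = 175.09 mm
Therefore the crop water requirement = 175.09 mm.


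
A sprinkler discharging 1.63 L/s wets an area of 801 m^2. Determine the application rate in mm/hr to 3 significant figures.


Approach: apply the application rate relation, rate = (Q/A)*3600.
rate = (1.63 / 801) * 3600 = 7.33 mm/hr
Therefore the application rate = 7.33 mm/hr.


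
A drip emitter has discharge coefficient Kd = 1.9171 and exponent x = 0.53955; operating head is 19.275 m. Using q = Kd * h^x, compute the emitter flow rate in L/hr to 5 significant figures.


q = 1.9171 * 19.275^0.53955 = 9.4616 L/hr
Therefore the emitter flow rate = 9.4616 L/hr.


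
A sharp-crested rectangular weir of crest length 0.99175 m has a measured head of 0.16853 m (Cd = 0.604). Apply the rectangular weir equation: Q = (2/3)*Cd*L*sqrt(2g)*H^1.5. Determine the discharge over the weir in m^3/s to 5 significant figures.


Q = (2/3)*0.604*0.99175*sqrt(2*9.81)*0.16853^1.5 = 0.12238 m^3/s
Therefore the discharge over the weir = 0.12238 m^3/s.


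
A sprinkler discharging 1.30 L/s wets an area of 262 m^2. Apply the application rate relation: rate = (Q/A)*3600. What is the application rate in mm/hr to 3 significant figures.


rate = (1.30 / 262) * 3600 = 17.9 mm/hr
Therefore the application rate = 17.9 mm/hr.


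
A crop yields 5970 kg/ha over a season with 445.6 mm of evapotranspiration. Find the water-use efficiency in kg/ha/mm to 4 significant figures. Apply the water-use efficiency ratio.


Approach: apply the water-use efficiency ratio, WUE = yield/ET.
WUE = 5970 / 445.6 = 13.40 kg/ha/mm
Therefore the water-use efficiency = 13.40 kg/ha/mm.


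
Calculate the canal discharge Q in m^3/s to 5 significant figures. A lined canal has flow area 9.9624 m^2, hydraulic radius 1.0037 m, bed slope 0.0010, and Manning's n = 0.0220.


Approach: apply Manning's equation, Q = (1/n)*A*R^(2/3)*S^(1/2).
Q = (1/0.0220) * 9.9624 * 1.0037^(2/3) * 0.0010^(1/2) = 14.355 m^3/s
Therefore the canal discharge Q = 14.355 m^3/s.


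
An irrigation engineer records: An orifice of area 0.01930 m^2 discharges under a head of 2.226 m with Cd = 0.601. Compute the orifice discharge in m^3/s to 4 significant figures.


Approach: apply the orifice equation, Q = Cd*A*sqrt(2*g*h).
Q = 0.601 * 0.01930 * sqrt(2*9.81*2.226) = 0.07666 m^3/s
Therefore the orifice discharge = 0.07666 m^3/s.


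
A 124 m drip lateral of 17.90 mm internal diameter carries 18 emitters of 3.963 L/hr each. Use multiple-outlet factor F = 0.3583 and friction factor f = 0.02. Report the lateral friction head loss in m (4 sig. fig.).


Approach: apply Darcy-Weisbach with the multiple-outlet F-factor, Q = n*q/(3600*1000) m^3/s; v = Q/A; hf = F*f*(L/D)*(v^2/(2g)).
Q = 18*3.963/(3600*1000) = 1.98150e-05 m^3/s
A = pi*(17.90e-3/2)^2 = 2.51649e-04 m^2, so v = Q/A = 0.0787405 m/s
hf = 0.3583*0.02*(124/0.01790)*(0.0787405^2/(2*9.81)) = 0.01569 m
Therefore the lateral friction head loss = 0.01569 m.


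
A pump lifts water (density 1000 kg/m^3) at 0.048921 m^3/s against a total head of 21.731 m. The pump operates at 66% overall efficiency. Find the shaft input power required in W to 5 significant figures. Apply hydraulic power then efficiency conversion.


Approach: apply hydraulic power then efficiency conversion, P = rho*g*Q*H; P_in = P/eta.
Step 1 — hydraulic power (P = rho*g*Q*H):
  P = 1000 * 9.81 * 0.048921 * 21.731 = 10429.03 W
Step 2 — input power: P_in = P/eta = 10429.03 / 0.66 = 15802 W
Therefore the shaft input power required = 15802 W.


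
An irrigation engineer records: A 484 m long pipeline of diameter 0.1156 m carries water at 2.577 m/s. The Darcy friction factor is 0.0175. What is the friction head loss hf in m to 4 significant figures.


Approach: apply the Darcy-Weisbach equation, hf = f*(L/D)*(v^2/(2g)).
hf = 0.0175 * (484/0.1156) * (2.577^2 / (2*9.81))
hf = 24.80 m
Therefore the friction head loss hf = 24.80 m.


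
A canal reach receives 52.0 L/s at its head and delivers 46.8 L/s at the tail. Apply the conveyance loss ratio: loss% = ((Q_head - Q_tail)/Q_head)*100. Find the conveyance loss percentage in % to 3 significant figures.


loss = ((52.0 - 46.8)/52.0)*100 = 10.0 %
Therefore the conveyance loss percentage = 10.0 %.


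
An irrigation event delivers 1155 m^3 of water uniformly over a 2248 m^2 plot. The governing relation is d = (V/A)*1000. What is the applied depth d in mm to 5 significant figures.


d = (1155 / 2248) * 1000 = 513.79 mm
Therefore the applied depth d = 513.79 mm.


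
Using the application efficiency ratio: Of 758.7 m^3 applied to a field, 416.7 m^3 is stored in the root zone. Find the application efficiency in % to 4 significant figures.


Approach: apply the application efficiency ratio, Ea = (stored/applied)*100.
Ea = (416.7/758.7)*100 = 54.92 %
Therefore the application efficiency = 54.92 %.


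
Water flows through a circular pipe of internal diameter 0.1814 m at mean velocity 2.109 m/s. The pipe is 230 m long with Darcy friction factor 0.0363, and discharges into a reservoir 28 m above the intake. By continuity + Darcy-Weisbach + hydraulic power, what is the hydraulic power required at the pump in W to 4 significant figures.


Approach: apply continuity + Darcy-Weisbach + hydraulic power, Q = A*v; hf = f*(L/D)*(v^2/(2g)); H = static + hf; P = rho*g*Q*H.
Step 1 — flow rate (continuity, Q = A*v):
  A = pi*(0.1814/2)^2 = 0.0258443 m^2
  Q = 0.0258443 * 2.109 = 0.0545056 m^3/s
Step 2 — friction head loss (Darcy-Weisbach):
  hf = 0.0363 * (230/0.1814) * (2.109^2 / (2*9.81))
  hf = 10.4340 m
Step 3 — total head: H = 28 + 10.4340 = 38.4340 m
Step 4 — hydraulic power (P = rho*g*Q*H):
  P = 1000 * 9.81 * 0.0545056 * 38.4340 = 20550 W
Therefore the hydraulic power required at the pump = 20550 W.


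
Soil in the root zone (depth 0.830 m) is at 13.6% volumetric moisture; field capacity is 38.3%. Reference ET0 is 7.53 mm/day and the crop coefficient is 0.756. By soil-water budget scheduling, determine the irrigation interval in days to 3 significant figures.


Approach: apply soil-water budget scheduling, SMD = (FC-theta)/100*depth*1000; ETc = ET0*Kc; interval = SMD/ETc.
Step 1 — soil moisture deficit:
  SMD = (38.3 - 13.6)/100 * 0.830 * 1000 = 205.01 mm
Step 2 — daily crop ET (ETc = ET0*Kc):
  ETc = 7.53 * 0.756 = 5.6927 mm/day
Step 3 — irrigation interval (SMD/ETc):
  interval = 205.01 / 5.6927 = 36.0 days
Therefore the irrigation interval = 36.0 days.


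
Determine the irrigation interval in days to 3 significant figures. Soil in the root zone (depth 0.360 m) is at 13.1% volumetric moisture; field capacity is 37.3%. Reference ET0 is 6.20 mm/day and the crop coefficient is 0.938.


Approach: apply soil-water budget scheduling, SMD = (FC-theta)/100*depth*1000; ETc = ET0*Kc; interval = SMD/ETc.
Step 1 — soil moisture deficit:
  SMD = (37.3 - 13.1)/100 * 0.360 * 1000 = 87.120 mm
Step 2 — daily crop ET (ETc = ET0*Kc):
  ETc = 6.20 * 0.938 = 5.8156 mm/day
Step 3 — irrigation interval (SMD/ETc):
  interval = 87.120 / 5.8156 = 15.0 days
Therefore the irrigation interval = 15.0 days.


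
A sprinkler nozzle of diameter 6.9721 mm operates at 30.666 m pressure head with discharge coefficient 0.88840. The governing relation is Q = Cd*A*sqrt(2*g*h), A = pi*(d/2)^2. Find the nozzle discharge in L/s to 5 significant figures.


A = pi*(6.9721e-3/2)^2 = 3.817834e-05 m^2
Q = 0.88840 * 3.817834e-05 * sqrt(2*9.81*30.666) * 1000 = 0.83196 L/s
Therefore the nozzle discharge = 0.83196 L/s.


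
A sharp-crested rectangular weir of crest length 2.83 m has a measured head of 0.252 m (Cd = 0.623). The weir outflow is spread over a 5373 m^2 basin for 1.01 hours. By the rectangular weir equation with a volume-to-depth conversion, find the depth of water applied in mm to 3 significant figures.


Approach: apply the rectangular weir equation with a volume-to-depth conversion, Q = (2/3)*Cd*L*sqrt(2g)*H^1.5; d = Q*t/A * 1000.
Step 1 — weir discharge:
  Q = (2/3)*0.623*2.83*sqrt(2*9.81)*0.252^1.5 = 0.65862 m^3/s
Step 2 — volume: V = 0.65862 * 1.01*3600 = 2394.7 m^3
Step 3 — depth: d = V/A * 1000 = 2394.7/5373 * 1000 = 446 mm
Therefore the depth of water applied = 446 mm.


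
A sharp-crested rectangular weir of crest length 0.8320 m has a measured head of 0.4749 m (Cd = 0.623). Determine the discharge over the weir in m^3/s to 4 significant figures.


Approach: apply the rectangular weir equation, Q = (2/3)*Cd*L*sqrt(2g)*H^1.5.
Q = (2/3)*0.623*0.8320*sqrt(2*9.81)*0.4749^1.5 = 0.5009 m^3/s
Therefore the discharge over the weir = 0.5009 m^3/s.


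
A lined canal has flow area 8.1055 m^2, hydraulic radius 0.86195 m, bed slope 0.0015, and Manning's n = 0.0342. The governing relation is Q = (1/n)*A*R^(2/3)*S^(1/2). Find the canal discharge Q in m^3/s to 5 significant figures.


Q = (1/0.0342) * 8.1055 * 0.86195^(2/3) * 0.0015^(1/2) = 8.3136 m^3/s
Therefore the canal discharge Q = 8.3136 m^3/s.


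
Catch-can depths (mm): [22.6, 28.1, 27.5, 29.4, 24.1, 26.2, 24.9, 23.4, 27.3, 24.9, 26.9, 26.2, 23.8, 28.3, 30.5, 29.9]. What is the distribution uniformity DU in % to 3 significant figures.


Approach: apply the low-quarter distribution uniformity, DU = (mean of lowest quarter of readings / overall mean)*100.
sorted lowest 4 of 16: [22.6, 23.4, 23.8, 24.1] -> mean = 23.475 mm
overall mean = 26.500 mm
DU = (23.475/26.500)*100 = 88.6 %
Therefore the distribution uniformity DU = 88.6 %.


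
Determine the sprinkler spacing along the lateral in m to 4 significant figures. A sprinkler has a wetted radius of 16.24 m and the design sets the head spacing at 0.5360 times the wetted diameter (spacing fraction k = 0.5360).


Approach: apply the sprinkler spacing rule (spacing as a fraction of wetted diameter), S = k*(2*R).
S = 0.5360 * (2 * 16.24) = 17.41 m
Therefore the sprinkler spacing along the lateral = 17.41 m.


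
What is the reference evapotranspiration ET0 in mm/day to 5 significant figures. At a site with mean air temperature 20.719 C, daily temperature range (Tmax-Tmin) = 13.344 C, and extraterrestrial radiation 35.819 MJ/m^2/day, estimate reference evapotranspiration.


Approach: apply the Hargreaves-Samani method, ET0 = 0.0023*(Tmean+17.8)*sqrt(Tmax-Tmin)*0.408*Ra.
ET0 = 0.0023*(20.719+17.8)*sqrt(13.344)*0.408*35.819 = 4.7295 mm/day
Therefore the reference evapotranspiration ET0 = 4.7295 mm/day.


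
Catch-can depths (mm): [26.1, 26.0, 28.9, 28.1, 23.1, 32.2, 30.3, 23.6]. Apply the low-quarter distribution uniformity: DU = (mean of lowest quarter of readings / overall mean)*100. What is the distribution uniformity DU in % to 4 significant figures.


sorted lowest 2 of 8: [23.1, 23.6] -> mean = 23.3500 mm
overall mean = 27.2875 mm
DU = (23.3500/27.2875)*100 = 85.57 %
Therefore the distribution uniformity DU = 85.57 %.


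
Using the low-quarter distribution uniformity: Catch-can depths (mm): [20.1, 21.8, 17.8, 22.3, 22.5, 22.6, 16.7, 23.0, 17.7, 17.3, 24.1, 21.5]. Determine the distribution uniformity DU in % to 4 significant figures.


Approach: apply the low-quarter distribution uniformity, DU = (mean of lowest quarter of readings / overall mean)*100.
sorted lowest 3 of 12: [16.7, 17.3, 17.7] -> mean = 17.2333 mm
overall mean = 20.6167 mm
DU = (17.2333/20.6167)*100 = 83.59 %
Therefore the distribution uniformity DU = 83.59 %.


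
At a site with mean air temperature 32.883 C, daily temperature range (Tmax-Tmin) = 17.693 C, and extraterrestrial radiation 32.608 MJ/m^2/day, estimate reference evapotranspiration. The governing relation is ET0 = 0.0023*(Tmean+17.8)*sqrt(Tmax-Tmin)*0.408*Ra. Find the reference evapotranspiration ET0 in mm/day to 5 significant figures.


ET0 = 0.0023*(32.883+17.8)*sqrt(17.693)*0.408*32.608 = 6.5234 mm/day
Therefore the reference evapotranspiration ET0 = 6.5234 mm/day.


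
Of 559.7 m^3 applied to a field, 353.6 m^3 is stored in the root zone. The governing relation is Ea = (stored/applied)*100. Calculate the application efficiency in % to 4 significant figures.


Ea = (353.6/559.7)*100 = 63.18 %
Therefore the application efficiency = 63.18 %.


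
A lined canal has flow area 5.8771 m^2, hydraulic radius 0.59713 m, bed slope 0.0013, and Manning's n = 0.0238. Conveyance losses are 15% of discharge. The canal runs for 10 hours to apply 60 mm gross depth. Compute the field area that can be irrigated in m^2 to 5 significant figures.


Approach: apply Manning's equation with a conveyance and depth budget, Q = (1/n)*A*R^(2/3)*S^(1/2); Q_field = Q*(1-loss); Area = Q_field*t/(d/1000).
Step 1 — canal discharge (Manning's equation):
  Q = (1/0.0238) * 5.8771 * 0.59713^(2/3) * 0.0013^(1/2) = 6.313503 m^3/s
Step 2 — delivered flow: Q_field = 6.313503*(1 - 15/100) = 5.366478 m^3/s
Step 3 — volume delivered: V = 5.366478 * 10*3600 = 193193.2 m^3
Step 4 — area served: A = V / (depth/1000) = 193193.2 / 0.06 = 3219900 m^2
Therefore the field area that can be irrigated = 3219900 m^2.


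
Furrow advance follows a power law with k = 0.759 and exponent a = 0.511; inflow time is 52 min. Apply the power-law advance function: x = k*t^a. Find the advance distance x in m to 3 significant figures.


x = 0.759 * 52^0.511 = 5.72 m
Therefore the advance distance x = 5.72 m.


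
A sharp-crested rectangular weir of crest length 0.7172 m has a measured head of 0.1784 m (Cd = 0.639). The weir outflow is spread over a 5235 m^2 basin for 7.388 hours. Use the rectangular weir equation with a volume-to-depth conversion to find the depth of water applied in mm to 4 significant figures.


Approach: apply the rectangular weir equation with a volume-to-depth conversion, Q = (2/3)*Cd*L*sqrt(2g)*H^1.5; d = Q*t/A * 1000.
Step 1 — weir discharge:
  Q = (2/3)*0.639*0.7172*sqrt(2*9.81)*0.1784^1.5 = 0.101975 m^3/s
Step 2 — volume: V = 0.101975 * 7.388*3600 = 2712.20 m^3
Step 3 — depth: d = V/A * 1000 = 2712.20/5235 * 1000 = 518.1 mm
Therefore the depth of water applied = 518.1 mm.


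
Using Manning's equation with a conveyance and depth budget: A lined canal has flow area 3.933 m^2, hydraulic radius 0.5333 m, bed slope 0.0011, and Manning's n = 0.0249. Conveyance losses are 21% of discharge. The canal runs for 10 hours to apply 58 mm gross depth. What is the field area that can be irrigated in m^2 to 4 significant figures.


Approach: apply Manning's equation with a conveyance and depth budget, Q = (1/n)*A*R^(2/3)*S^(1/2); Q_field = Q*(1-loss); Area = Q_field*t/(d/1000).
Step 1 — canal discharge (Manning's equation):
  Q = (1/0.0249) * 3.933 * 0.5333^(2/3) * 0.0011^(1/2) = 3.44510 m^3/s
Step 2 — delivered flow: Q_field = 3.44510*(1 - 21/100) = 2.72163 m^3/s
Step 3 — volume delivered: V = 2.72163 * 10*3600 = 97978.7 m^3
Step 4 — area served: A = V / (depth/1000) = 97978.7 / 0.058 = 1689000 m^2
Therefore the field area that can be irrigated = 1689000 m^2.


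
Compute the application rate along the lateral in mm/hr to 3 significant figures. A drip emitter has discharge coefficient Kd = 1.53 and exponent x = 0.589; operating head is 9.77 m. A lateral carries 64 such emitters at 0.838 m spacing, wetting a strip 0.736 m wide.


Approach: apply the emitter equation with a lateral mass balance, q = Kd*h^x; Q = n*q; rate = Q/(n*spacing*width).
Step 1 — single emitter flow (q = Kd*h^x):
  q = 1.53 * 9.77^0.589 = 5.8579 L/hr
Step 2 — total lateral flow: Q = 64 * 5.8579 = 374.90 L/hr
Step 3 — wetted area: A = 64 * 0.838 * 0.736 = 39.473 m^2
Step 4 — application rate: Q/A = 374.90/39.473 = 9.50 mm/hr
Therefore the application rate along the lateral = 9.50 mm/hr.


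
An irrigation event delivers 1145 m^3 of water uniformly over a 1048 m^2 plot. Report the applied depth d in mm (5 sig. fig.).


Approach: apply depth from volume over area, d = (V/A)*1000.
d = (1145 / 1048) * 1000 = 1092.6 mm
Therefore the applied depth d = 1092.6 mm.


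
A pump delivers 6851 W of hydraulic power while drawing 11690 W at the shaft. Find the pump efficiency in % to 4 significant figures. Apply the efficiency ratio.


Approach: apply the efficiency ratio, eta = (P_out/P_in)*100.
eta = (6851 / 11690) * 100 = 58.61 %
Therefore the pump efficiency = 58.61 %.


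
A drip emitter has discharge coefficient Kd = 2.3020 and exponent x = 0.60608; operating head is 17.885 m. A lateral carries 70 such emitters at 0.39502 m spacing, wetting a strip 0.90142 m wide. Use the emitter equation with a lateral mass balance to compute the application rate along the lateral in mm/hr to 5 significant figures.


Approach: apply the emitter equation with a lateral mass balance, q = Kd*h^x; Q = n*q; rate = Q/(n*spacing*width).
Step 1 — single emitter flow (q = Kd*h^x):
  q = 2.3020 * 17.885^0.60608 = 13.21946 L/hr
Step 2 — total lateral flow: Q = 70 * 13.21946 = 925.3624 L/hr
Step 3 — wetted area: A = 70 * 0.39502 * 0.90142 = 24.92552 m^2
Step 4 — application rate: Q/A = 925.3624/24.92552 = 37.125 mm/hr
Therefore the application rate along the lateral = 37.125 mm/hr.


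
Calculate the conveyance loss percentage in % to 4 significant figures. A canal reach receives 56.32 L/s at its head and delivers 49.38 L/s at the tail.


Approach: apply the conveyance loss ratio, loss% = ((Q_head - Q_tail)/Q_head)*100.
loss = ((56.32 - 49.38)/56.32)*100 = 12.32 %
Therefore the conveyance loss percentage = 12.32 %.


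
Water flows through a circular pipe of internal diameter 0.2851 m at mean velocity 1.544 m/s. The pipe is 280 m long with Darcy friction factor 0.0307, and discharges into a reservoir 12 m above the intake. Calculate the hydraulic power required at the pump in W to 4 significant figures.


Approach: apply continuity + Darcy-Weisbach + hydraulic power, Q = A*v; hf = f*(L/D)*(v^2/(2g)); H = static + hf; P = rho*g*Q*H.
Step 1 — flow rate (continuity, Q = A*v):
  A = pi*(0.2851/2)^2 = 0.0638387 m^2
  Q = 0.0638387 * 1.544 = 0.0985670 m^3/s
Step 2 — friction head loss (Darcy-Weisbach):
  hf = 0.0307 * (280/0.2851) * (1.544^2 / (2*9.81))
  hf = 3.66349 m
Step 3 — total head: H = 12 + 3.66349 = 15.6635 m
Step 4 — hydraulic power (P = rho*g*Q*H):
  P = 1000 * 9.81 * 0.0985670 * 15.6635 = 15150 W
Therefore the hydraulic power required at the pump = 15150 W.


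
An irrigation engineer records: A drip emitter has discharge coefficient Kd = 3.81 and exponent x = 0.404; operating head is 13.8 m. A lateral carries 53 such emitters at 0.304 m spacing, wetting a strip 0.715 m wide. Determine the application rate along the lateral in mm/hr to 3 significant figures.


Approach: apply the emitter equation with a lateral mass balance, q = Kd*h^x; Q = n*q; rate = Q/(n*spacing*width).
Step 1 — single emitter flow (q = Kd*h^x):
  q = 3.81 * 13.8^0.404 = 11.001 L/hr
Step 2 — total lateral flow: Q = 53 * 11.001 = 583.06 L/hr
Step 3 — wetted area: A = 53 * 0.304 * 0.715 = 11.520 m^2
Step 4 — application rate: Q/A = 583.06/11.520 = 50.6 mm/hr
Therefore the application rate along the lateral = 50.6 mm/hr.


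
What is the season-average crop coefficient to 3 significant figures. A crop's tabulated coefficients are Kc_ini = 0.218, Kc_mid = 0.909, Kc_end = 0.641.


Approach: apply a simple seasonal average, Kc_avg = (Kc_ini + Kc_mid + Kc_end)/3.
Kc_avg = (0.218 + 0.909 + 0.641)/3 = 0.589
Therefore the season-average crop coefficient = 0.589.


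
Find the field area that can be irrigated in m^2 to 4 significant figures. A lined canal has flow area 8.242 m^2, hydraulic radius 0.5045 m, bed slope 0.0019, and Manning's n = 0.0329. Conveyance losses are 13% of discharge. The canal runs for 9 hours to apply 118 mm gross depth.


Approach: apply Manning's equation with a conveyance and depth budget, Q = (1/n)*A*R^(2/3)*S^(1/2); Q_field = Q*(1-loss); Area = Q_field*t/(d/1000).
Step 1 — canal discharge (Manning's equation):
  Q = (1/0.0329) * 8.242 * 0.5045^(2/3) * 0.0019^(1/2) = 6.92024 m^3/s
Step 2 — delivered flow: Q_field = 6.92024*(1 - 13/100) = 6.02061 m^3/s
Step 3 — volume delivered: V = 6.02061 * 9*3600 = 195068 m^3
Step 4 — area served: A = V / (depth/1000) = 195068 / 0.118 = 1653000 m^2
Therefore the field area that can be irrigated = 1653000 m^2.


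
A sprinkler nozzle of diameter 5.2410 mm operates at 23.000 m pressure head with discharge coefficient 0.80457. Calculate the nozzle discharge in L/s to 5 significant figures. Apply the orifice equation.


Approach: apply the orifice equation, Q = Cd*A*sqrt(2*g*h), A = pi*(d/2)^2.
A = pi*(5.2410e-3/2)^2 = 2.157338e-05 m^2
Q = 0.80457 * 2.157338e-05 * sqrt(2*9.81*23.000) * 1000 = 0.36872 L/s
Therefore the nozzle discharge = 0.36872 L/s.


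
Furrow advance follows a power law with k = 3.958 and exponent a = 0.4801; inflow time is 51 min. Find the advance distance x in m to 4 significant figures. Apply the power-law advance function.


Approach: apply the power-law advance function, x = k*t^a.
x = 3.958 * 51^0.4801 = 26.14 m
Therefore the advance distance x = 26.14 m.


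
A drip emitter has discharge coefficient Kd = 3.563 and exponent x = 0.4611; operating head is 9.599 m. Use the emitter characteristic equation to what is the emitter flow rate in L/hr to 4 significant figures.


Approach: apply the emitter characteristic equation, q = Kd * h^x.
q = 3.563 * 9.599^0.4611 = 10.11 L/hr
Therefore the emitter flow rate = 10.11 L/hr.


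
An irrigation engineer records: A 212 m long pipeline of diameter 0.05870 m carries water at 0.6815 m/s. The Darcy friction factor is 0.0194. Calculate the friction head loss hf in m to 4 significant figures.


Approach: apply the Darcy-Weisbach equation, hf = f*(L/D)*(v^2/(2g)).
hf = 0.0194 * (212/0.05870) * (0.6815^2 / (2*9.81))
hf = 1.659 m
Therefore the friction head loss hf = 1.659 m.


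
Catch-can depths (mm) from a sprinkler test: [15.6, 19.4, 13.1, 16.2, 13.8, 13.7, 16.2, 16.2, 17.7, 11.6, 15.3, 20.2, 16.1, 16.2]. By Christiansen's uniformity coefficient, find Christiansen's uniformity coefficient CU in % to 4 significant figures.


Approach: apply Christiansen's uniformity coefficient, CU = (1 - mean_abs_deviation/mean)*100.
mean = 15.8071 mm
mean |d_i - mean| = 1.67755 mm
CU = (1 - 1.67755/15.8071)*100 = 89.39 %
Therefore Christiansen's uniformity coefficient CU = 89.39 %.


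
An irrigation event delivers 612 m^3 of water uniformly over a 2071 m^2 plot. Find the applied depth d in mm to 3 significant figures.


Approach: apply depth from volume over area, d = (V/A)*1000.
d = (612 / 2071) * 1000 = 296 mm
Therefore the applied depth d = 296 mm.


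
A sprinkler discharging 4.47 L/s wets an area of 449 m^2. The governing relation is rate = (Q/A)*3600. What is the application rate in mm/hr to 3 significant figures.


rate = (4.47 / 449) * 3600 = 35.8 mm/hr
Therefore the application rate = 35.8 mm/hr.


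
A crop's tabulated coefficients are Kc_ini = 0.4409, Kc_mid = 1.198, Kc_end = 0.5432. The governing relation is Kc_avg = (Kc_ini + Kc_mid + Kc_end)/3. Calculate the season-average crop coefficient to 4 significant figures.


Kc_avg = (0.4409 + 1.198 + 0.5432)/3 = 0.7274
Therefore the season-average crop coefficient = 0.7274.


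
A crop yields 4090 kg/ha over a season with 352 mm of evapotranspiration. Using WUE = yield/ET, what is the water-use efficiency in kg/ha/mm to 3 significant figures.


WUE = 4090 / 352 = 11.6 kg/ha/mm
Therefore the water-use efficiency = 11.6 kg/ha/mm.


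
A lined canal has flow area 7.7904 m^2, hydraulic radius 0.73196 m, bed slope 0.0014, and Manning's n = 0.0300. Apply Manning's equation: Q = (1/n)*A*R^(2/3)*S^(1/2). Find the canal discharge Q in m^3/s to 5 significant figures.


Q = (1/0.0300) * 7.7904 * 0.73196^(2/3) * 0.0014^(1/2) = 7.8915 m^3/s
Therefore the canal discharge Q = 7.8915 m^3/s.
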